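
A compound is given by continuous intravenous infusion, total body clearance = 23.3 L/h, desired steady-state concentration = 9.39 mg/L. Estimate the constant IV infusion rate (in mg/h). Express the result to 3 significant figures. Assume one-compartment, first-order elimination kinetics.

At steady state, infusion rate R₀ = Css × CL = 9.39 × 23.30 = 218.8 mg/h

219 mg/h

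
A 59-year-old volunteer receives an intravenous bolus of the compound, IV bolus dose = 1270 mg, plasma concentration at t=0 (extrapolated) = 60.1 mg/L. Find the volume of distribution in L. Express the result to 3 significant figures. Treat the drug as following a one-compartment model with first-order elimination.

Vd = Dose / C₀ = 1270 / 60.1 = 21.13 L

21.1 L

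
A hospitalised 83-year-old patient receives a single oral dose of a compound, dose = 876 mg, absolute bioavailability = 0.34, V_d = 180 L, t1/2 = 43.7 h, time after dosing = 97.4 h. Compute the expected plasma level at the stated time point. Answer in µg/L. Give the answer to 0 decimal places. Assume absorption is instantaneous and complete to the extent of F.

Amount reaching circulation = F × Dose = 0.34 × 876.0 = 297.8 mg
C₀ = F·Dose / Vd = 297.8 / 180 = 1.654 mg/L
k = ln2 / t½ = 0.693147 / 43.7 = 0.01586 h⁻¹
C = C₀ · e^(−k·t) = 1.654 × e^(−0.01586 × 97.4)
  = 1.654 × 0.2134 = 0.3530 mg/L
Convert: 0.3530 mg/L × 1000 = 353.0 µg/L

353 µg/L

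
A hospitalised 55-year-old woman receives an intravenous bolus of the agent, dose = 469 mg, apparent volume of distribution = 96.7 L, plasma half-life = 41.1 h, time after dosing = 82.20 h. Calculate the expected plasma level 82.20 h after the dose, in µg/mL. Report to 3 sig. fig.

C₀ = Dose / Vd = 469.0 / 96.7 = 4.850 mg/L
k = ln2 / t½ = 0.693147 / 41.1 = 0.01686 h⁻¹
t / t½ = 82.20 / 41.1 = 2 half-lives
C = C₀ × (1/2)^2 = 4.850 × 0.2500 = 1.213 mg/L
(1.213 mg/L = 1.213 µg/mL)

1.21 µg/mL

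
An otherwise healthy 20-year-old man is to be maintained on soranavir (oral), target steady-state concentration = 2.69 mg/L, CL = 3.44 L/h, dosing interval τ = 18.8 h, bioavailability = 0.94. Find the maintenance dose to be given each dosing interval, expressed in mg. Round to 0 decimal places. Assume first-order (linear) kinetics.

At steady state, F × (Dose/τ) = Css × CL.
Dose = Css × CL × τ / F = 2.69 × 3.440 × 18.8 / 0.94 = 185.1 mg

185 mg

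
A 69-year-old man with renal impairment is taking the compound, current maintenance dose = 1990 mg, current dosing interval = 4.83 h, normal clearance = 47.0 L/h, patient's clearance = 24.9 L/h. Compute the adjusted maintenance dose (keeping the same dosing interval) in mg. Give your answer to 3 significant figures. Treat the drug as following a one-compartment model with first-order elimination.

1050 mg

To keep the same average steady-state level, dosing rate must scale with clearance.
CL ratio = 24.9 / 47.0 = 0.5298
New dose (same interval) = 1990 × 0.5298 = 1054 mg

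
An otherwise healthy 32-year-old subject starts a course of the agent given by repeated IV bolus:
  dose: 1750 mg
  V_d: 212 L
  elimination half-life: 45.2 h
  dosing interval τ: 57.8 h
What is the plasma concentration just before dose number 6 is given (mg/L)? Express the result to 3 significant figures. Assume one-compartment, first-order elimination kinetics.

C₀ per dose = Dose / Vd = 1750 / 212 = 8.255 mg/L
k = ln2 / t½ = 0.693147 / 45.2 = 0.01534 h⁻¹
Fraction remaining after one interval: r = e^(−kτ) = e^(−0.01534 × 57.8) = 0.4120
Before dose 6, 5 doses have been given (aged 1τ, 2τ, 3τ, 4τ, 5τ).
C_trough = C₀ × (r + r² + … + r^5) = C₀ × r(1−r^5)/(1−r)
        = 8.255 × 0.4120 × (1 − 0.01187) / (1 − 0.4120) = 5.715 mg/L

5.72 mg/L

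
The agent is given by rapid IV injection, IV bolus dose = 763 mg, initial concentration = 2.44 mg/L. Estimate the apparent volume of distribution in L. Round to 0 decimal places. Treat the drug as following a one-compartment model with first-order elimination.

Vd = Dose / C₀ = 763.0 / 2.44 = 312.7 L

313 L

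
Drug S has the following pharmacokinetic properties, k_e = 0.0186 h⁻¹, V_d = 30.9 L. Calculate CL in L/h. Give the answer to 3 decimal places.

CL = k × Vd = 0.0186 × 30.9 = 0.5747 L/h

0.575 L/h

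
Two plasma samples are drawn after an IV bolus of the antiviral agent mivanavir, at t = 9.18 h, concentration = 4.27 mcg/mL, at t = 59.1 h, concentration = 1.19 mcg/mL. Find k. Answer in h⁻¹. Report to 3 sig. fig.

0.0256 h⁻¹

k = ln(C₁/C₂) / (t₂ − t₁) = ln(4.27/1.19) / (59.1 − 9.18)
  = 1.278 / 49.92 = 0.02560 h⁻¹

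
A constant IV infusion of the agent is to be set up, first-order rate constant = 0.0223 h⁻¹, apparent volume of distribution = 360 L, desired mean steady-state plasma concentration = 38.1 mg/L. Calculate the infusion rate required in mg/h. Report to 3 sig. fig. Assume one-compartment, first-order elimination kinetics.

CL = k × Vd = 0.02230 × 360 = 8.028 L/h
At steady state, infusion rate R₀ = Css × CL = 38.1 × 8.028 = 305.9 mg/h

306 mg/h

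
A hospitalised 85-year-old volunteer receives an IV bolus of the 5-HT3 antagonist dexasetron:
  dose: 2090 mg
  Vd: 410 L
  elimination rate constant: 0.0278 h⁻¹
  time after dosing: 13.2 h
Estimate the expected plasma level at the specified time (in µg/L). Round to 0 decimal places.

3532 µg/L

C₀ = Dose / Vd = 2090 / 410 = 5.098 mg/L
C = C₀ · e^(−k·t) = 5.098 × e^(−0.02780 × 13.2)
  = 5.098 × 0.6928 = 3.532 mg/L
Convert: 3.532 mg/L × 1000 = 3532 µg/L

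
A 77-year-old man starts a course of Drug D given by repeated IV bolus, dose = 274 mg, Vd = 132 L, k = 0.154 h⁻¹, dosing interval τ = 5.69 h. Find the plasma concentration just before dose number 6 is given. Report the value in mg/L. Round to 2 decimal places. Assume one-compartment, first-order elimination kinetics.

C₀ per dose = Dose / Vd = 274 / 132 = 2.076 mg/L
Fraction remaining after one interval: r = e^(−kτ) = e^(−0.1540 × 5.69) = 0.4163
Before dose 6, 5 doses have been given (aged 1τ, 2τ, 3τ, 4τ, 5τ).
C_trough = C₀ × (r + r² + … + r^5) = C₀ × r(1−r^5)/(1−r)
        = 2.076 × 0.4163 × (1 − 0.01250) / (1 − 0.4163) = 1.462 mg/L

1.46 mg/L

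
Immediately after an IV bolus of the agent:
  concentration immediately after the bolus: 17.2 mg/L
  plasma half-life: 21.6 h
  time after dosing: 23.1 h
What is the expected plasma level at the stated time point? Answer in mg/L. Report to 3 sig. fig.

8.20 mg/L

k = ln2 / t½ = 0.693147 / 21.6 = 0.03209 h⁻¹
C = C₀ · e^(−k·t) = 17.20 × e^(−0.03209 × 23.1)
  = 17.20 × 0.4765 = 8.196 mg/L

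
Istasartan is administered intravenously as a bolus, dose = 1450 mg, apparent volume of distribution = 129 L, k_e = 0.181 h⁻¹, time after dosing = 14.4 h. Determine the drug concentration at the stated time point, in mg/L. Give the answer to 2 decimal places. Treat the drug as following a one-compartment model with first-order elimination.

C₀ = Dose / Vd = 1450 / 129 = 11.24 mg/L
C = C₀ · e^(−k·t) = 11.24 × e^(−0.1810 × 14.4)
  = 11.24 × 0.07380 = 0.8295 mg/L

0.83 mg/L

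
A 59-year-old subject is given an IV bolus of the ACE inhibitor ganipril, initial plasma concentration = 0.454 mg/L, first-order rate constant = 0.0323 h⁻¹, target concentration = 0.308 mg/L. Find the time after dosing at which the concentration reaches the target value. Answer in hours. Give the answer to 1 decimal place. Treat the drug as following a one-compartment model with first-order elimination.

12.0 h

t = ln(C₀ / C) / k = ln(0.4540 / 0.308) / 0.03230
  = ln(1.474) / 0.03230 = 0.3880 / 0.03230 = 12.01 h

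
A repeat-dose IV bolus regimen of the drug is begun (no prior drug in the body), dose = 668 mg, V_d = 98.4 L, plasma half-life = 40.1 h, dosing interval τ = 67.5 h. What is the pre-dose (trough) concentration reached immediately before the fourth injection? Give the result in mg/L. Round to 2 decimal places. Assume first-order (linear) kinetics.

2.98 mg/L

C₀ per dose = Dose / Vd = 668 / 98.4 = 6.789 mg/L
k = ln2 / t½ = 0.693147 / 40.1 = 0.01729 h⁻¹
Fraction remaining after one interval: r = e^(−kτ) = e^(−0.01729 × 67.5) = 0.3113
Before dose 4, 3 doses have been given (aged 1τ, 2τ, 3τ).
C_trough = C₀ × (r + r² + … + r^3) = C₀ × r(1−r^3)/(1−r)
        = 6.789 × 0.3113 × (1 − 0.03017) / (1 − 0.3113) = 2.976 mg/L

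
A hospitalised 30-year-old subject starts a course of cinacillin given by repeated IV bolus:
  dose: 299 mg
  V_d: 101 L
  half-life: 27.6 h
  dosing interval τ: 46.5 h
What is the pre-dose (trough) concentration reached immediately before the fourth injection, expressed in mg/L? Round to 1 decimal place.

1.3 mg/L

C₀ per dose = Dose / Vd = 299 / 101 = 2.960 mg/L
k = ln2 / t½ = 0.693147 / 27.6 = 0.02511 h⁻¹
Fraction remaining after one interval: r = e^(−kτ) = e^(−0.02511 × 46.5) = 0.3111
Before dose 4, 3 doses have been given (aged 1τ, 2τ, 3τ).
C_trough = C₀ × (r + r² + … + r^3) = C₀ × r(1−r^3)/(1−r)
        = 2.960 × 0.3111 × (1 − 0.03011) / (1 − 0.3111) = 1.296 mg/L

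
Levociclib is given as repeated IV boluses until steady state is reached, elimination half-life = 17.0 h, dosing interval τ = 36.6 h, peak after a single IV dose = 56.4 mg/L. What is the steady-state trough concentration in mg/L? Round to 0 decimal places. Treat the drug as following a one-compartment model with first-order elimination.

k = ln2 / t½ = 0.693147 / 17.0 = 0.04077 h⁻¹
e^(−kτ) = e^(−0.04077 × 36.6) = 0.2249
Accumulation ratio R = 1 / (1 − e^(−kτ)) = 1 / (1 − 0.2249) = 1.290
Steady-state trough = C₀ × R × e^(−kτ) = 56.4 × 1.290 × 0.2249 = 16.36 mg/L

16 mg/L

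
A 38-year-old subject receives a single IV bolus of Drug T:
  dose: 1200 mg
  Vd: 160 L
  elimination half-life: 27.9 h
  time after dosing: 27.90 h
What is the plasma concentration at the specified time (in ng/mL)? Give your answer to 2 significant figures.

3800 ng/mL

C₀ = Dose / Vd = 1200 / 160 = 7.500 mg/L
k = ln2 / t½ = 0.693147 / 27.9 = 0.02484 h⁻¹
t / t½ = 27.90 / 27.9 = 1 half-lives
C = C₀ × (1/2)^1 = 7.500 × 0.5000 = 3.750 mg/L
Convert: 3.750 mg/L × 1000 = 3750 ng/mL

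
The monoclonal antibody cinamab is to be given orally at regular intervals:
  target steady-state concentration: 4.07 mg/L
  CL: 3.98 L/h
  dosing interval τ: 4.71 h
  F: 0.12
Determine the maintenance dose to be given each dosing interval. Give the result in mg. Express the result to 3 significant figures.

636 mg

At steady state, F × (Dose/τ) = Css × CL.
Dose = Css × CL × τ / F = 4.07 × 3.980 × 4.71 / 0.12 = 635.8 mg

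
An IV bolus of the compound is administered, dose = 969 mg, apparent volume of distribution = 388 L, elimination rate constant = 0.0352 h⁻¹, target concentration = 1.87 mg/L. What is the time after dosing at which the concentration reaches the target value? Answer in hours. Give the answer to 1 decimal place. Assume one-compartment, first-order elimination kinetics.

C₀ = Dose / Vd = 969.0 / 388 = 2.497 mg/L
t = ln(C₀ / C) / k = ln(2.497 / 1.87) / 0.03520
  = ln(1.335) / 0.03520 = 0.2889 / 0.03520 = 8.207 h

8.2 h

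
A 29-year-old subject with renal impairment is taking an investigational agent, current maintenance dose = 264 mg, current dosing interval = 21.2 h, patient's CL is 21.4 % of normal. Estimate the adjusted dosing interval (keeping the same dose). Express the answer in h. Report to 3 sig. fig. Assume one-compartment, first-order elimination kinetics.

99.1 h

To keep the same average steady-state level, dosing rate must scale with clearance.
CL ratio = 21.4 / 100 = 0.2140
New interval (same dose) = 21.2 / 0.2140 = 99.07 h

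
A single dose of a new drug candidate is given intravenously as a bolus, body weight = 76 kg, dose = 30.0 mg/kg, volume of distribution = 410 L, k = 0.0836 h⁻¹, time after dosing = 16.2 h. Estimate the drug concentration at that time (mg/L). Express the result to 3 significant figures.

Total dose = 30.0 × 76 = 2280 mg
C₀ = Dose / Vd = 2280 / 410 = 5.561 mg/L
C = C₀ · e^(−k·t) = 5.561 × e^(−0.08360 × 16.2)
  = 5.561 × 0.2581 = 1.435 mg/L

1.44 mg/L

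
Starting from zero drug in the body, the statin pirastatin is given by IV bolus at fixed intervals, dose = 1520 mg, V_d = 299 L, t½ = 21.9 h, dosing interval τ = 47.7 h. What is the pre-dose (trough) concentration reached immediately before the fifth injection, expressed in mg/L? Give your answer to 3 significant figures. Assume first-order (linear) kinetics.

C₀ per dose = Dose / Vd = 1520 / 299 = 5.084 mg/L
k = ln2 / t½ = 0.693147 / 21.9 = 0.03165 h⁻¹
Fraction remaining after one interval: r = e^(−kτ) = e^(−0.03165 × 47.7) = 0.2210
Before dose 5, 4 doses have been given (aged 1τ, 2τ, 3τ, 4τ).
C_trough = C₀ × (r + r² + … + r^4) = C₀ × r(1−r^4)/(1−r)
        = 5.084 × 0.2210 × (1 − 0.002385) / (1 − 0.2210) = 1.439 mg/L

1.44 mg/L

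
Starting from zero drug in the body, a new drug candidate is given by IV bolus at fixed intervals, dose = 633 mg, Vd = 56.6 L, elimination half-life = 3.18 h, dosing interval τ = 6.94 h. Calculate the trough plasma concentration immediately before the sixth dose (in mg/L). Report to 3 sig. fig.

3.16 mg/L

C₀ per dose = Dose / Vd = 633 / 56.6 = 11.18 mg/L
k = ln2 / t½ = 0.693147 / 3.18 = 0.2180 h⁻¹
Fraction remaining after one interval: r = e^(−kτ) = e^(−0.2180 × 6.94) = 0.2203
Before dose 6, 5 doses have been given (aged 1τ, 2τ, 3τ, 4τ, 5τ).
C_trough = C₀ × (r + r² + … + r^5) = C₀ × r(1−r^5)/(1−r)
        = 11.18 × 0.2203 × (1 − 0.0005189) / (1 − 0.2203) = 3.157 mg/L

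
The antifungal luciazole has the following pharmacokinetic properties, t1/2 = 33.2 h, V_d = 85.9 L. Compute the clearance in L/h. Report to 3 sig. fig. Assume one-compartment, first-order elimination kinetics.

k = ln2 / t½ = 0.693147 / 33.2 = 0.02088 h⁻¹
CL = k × Vd = 0.02088 × 85.9 = 1.794 L/h

1.79 L/h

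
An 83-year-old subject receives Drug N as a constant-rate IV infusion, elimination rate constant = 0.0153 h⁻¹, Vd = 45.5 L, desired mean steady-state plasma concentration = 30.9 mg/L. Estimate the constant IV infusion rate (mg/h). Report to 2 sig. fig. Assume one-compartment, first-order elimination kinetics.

22 mg/h

CL = k × Vd = 0.01530 × 45.5 = 0.6962 L/h
At steady state, infusion rate R₀ = Css × CL = 30.9 × 0.6962 = 21.51 mg/h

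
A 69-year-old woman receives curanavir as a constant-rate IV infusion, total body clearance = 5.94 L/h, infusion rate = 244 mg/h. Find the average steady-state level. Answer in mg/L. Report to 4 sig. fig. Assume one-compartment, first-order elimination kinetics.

At steady state Css = R₀ / CL = 244 / 5.940 = 41.08 mg/L

41.08 mg/L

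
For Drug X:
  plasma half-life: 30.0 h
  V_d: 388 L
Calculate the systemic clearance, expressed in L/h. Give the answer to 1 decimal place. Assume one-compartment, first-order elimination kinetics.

9.0 L/h

k = ln2 / t½ = 0.693147 / 30.0 = 0.02310 h⁻¹
CL = k × Vd = 0.02310 × 388 = 8.963 L/h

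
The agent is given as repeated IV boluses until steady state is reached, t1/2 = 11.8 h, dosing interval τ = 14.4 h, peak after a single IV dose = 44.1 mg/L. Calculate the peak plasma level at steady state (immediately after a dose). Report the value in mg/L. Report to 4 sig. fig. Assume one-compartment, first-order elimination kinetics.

k = ln2 / t½ = 0.693147 / 11.8 = 0.05874 h⁻¹
e^(−kτ) = e^(−0.05874 × 14.4) = 0.4292
Accumulation ratio R = 1 / (1 − e^(−kτ)) = 1 / (1 − 0.4292) = 1.752
Steady-state peak = C₀ × R = 44.1 × 1.752 = 77.26 mg/L

77.26 mg/L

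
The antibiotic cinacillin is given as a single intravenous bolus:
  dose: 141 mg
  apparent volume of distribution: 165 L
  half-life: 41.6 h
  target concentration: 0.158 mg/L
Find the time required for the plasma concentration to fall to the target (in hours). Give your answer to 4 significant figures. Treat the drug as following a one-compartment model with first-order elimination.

101.3 h

C₀ = Dose / Vd = 141.0 / 165 = 0.8545 mg/L
k = ln2 / t½ = 0.693147 / 41.6 = 0.01666 h⁻¹
t = ln(C₀ / C) / k = ln(0.8545 / 0.158) / 0.01666
  = ln(5.408) / 0.01666 = 1.688 / 0.01666 = 101.3 h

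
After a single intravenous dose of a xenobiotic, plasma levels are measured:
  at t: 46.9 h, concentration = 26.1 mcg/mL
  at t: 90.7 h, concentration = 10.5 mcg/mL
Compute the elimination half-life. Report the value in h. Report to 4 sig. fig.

k = ln(C₁/C₂) / (t₂ − t₁) = ln(26.1/10.5) / (90.7 − 46.9)
  = 0.9106 / 43.80 = 0.02079 h⁻¹
t½ = ln2 / k = 0.693147 / 0.02079 = 33.34 h

33.34 h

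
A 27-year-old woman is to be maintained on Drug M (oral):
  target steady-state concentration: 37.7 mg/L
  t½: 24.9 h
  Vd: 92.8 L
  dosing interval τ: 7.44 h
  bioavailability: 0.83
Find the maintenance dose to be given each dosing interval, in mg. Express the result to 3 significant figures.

k = ln2 / t½ = 0.693147 / 24.9 = 0.02784 h⁻¹
CL = k × Vd = 0.02784 × 92.8 = 2.584 L/h
At steady state, F × (Dose/τ) = Css × CL.
Dose = Css × CL × τ / F = 37.7 × 2.584 × 7.44 / 0.83 = 873.2 mg

873 mg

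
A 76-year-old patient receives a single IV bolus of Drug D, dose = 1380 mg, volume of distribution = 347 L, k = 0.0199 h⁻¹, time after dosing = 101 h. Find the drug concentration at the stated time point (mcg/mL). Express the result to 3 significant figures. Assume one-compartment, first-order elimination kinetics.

0.533 mcg/mL

C₀ = Dose / Vd = 1380 / 347 = 3.977 mg/L
C = C₀ · e^(−k·t) = 3.977 × e^(−0.01990 × 101)
  = 3.977 × 0.1340 = 0.5329 mg/L
(0.5329 mg/L = 0.5329 mcg/mL)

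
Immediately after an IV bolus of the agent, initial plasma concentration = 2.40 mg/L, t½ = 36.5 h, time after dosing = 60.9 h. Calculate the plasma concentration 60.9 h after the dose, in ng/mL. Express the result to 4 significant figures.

k = ln2 / t½ = 0.693147 / 36.5 = 0.01899 h⁻¹
C = C₀ · e^(−k·t) = 2.400 × e^(−0.01899 × 60.9)
  = 2.400 × 0.3146 = 0.7550 mg/L
Convert: 0.7550 mg/L × 1000 = 755.0 ng/mL

755.0 ng/mL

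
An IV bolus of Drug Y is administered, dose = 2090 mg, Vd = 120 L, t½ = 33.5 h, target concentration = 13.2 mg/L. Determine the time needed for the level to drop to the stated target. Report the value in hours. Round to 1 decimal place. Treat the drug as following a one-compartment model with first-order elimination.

13.4 h

C₀ = Dose / Vd = 2090 / 120 = 17.42 mg/L
k = ln2 / t½ = 0.693147 / 33.5 = 0.02069 h⁻¹
t = ln(C₀ / C) / k = ln(17.42 / 13.2) / 0.02069
  = ln(1.320) / 0.02069 = 0.2776 / 0.02069 = 13.42 h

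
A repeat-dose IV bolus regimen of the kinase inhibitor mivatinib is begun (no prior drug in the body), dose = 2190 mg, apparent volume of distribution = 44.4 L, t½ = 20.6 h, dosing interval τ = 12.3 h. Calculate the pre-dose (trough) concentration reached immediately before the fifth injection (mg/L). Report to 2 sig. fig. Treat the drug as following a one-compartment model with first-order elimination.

78 mg/L

C₀ per dose = Dose / Vd = 2190 / 44.4 = 49.32 mg/L
k = ln2 / t½ = 0.693147 / 20.6 = 0.03365 h⁻¹
Fraction remaining after one interval: r = e^(−kτ) = e^(−0.03365 × 12.3) = 0.6611
Before dose 5, 4 doses have been given (aged 1τ, 2τ, 3τ, 4τ).
C_trough = C₀ × (r + r² + … + r^4) = C₀ × r(1−r^4)/(1−r)
        = 49.32 × 0.6611 × (1 − 0.1910) / (1 − 0.6611) = 77.83 mg/L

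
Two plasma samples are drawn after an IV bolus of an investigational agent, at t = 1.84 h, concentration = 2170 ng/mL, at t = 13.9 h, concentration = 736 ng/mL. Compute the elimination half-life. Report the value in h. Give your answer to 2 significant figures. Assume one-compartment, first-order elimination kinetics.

7.7 h

k = ln(C₁/C₂) / (t₂ − t₁) = ln(2170/736) / (13.9 − 1.84)
  = 1.081 / 12.06 = 0.08964 h⁻¹
t½ = ln2 / k = 0.693147 / 0.08964 = 7.733 h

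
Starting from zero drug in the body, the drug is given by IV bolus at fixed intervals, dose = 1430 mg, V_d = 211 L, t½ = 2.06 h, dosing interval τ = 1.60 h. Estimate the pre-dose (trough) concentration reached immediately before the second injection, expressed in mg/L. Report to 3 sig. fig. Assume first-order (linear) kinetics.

C₀ per dose = Dose / Vd = 1430 / 211 = 6.777 mg/L
k = ln2 / t½ = 0.693147 / 2.06 = 0.3365 h⁻¹
Fraction remaining after one interval: r = e^(−kτ) = e^(−0.3365 × 1.60) = 0.5837
Before dose 2, 1 dose has been given (aged 1τ).
C_trough = C₀ × r = 6.777 × 0.5837 = 3.956 mg/L

3.96 mg/L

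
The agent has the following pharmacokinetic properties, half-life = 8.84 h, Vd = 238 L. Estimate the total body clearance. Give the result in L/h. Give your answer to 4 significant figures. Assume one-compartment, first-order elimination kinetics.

18.66 L/h

k = ln2 / t½ = 0.693147 / 8.84 = 0.07841 h⁻¹
CL = k × Vd = 0.07841 × 238 = 18.66 L/h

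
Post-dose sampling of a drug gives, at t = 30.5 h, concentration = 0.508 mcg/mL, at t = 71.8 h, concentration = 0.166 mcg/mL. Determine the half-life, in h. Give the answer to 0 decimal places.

26 h

k = ln(C₁/C₂) / (t₂ − t₁) = ln(0.508/0.166) / (71.8 − 30.5)
  = 1.118 / 41.30 = 0.02707 h⁻¹
t½ = ln2 / k = 0.693147 / 0.02707 = 25.61 h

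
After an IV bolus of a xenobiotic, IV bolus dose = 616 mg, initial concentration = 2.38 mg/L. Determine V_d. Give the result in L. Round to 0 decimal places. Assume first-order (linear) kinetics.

259 L

Vd = Dose / C₀ = 616.0 / 2.38 = 258.8 L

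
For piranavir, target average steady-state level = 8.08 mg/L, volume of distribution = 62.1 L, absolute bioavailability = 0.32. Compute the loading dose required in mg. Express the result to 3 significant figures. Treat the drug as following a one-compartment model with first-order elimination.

LD = Css × Vd / F = 8.08 × 62.1 / 0.32 = 1568 mg

1570 mg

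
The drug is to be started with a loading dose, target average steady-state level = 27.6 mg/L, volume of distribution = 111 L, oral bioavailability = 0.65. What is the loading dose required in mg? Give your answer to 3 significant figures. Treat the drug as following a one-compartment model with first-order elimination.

4710 mg

LD = Css × Vd / F = 27.6 × 111 / 0.65 = 4713 mg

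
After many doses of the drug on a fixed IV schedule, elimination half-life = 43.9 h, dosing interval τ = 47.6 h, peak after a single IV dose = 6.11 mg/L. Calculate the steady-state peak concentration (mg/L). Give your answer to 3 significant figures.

11.6 mg/L

k = ln2 / t½ = 0.693147 / 43.9 = 0.01579 h⁻¹
e^(−kτ) = e^(−0.01579 × 47.6) = 0.4716
Accumulation ratio R = 1 / (1 − e^(−kτ)) = 1 / (1 − 0.4716) = 1.893
Steady-state peak = C₀ × R = 6.11 × 1.893 = 11.57 mg/L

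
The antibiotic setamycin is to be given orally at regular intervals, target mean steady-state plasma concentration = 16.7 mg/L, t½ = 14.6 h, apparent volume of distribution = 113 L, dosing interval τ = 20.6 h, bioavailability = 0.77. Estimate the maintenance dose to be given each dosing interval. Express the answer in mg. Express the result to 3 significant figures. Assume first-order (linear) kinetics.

k = ln2 / t½ = 0.693147 / 14.6 = 0.04748 h⁻¹
CL = k × Vd = 0.04748 × 113 = 5.365 L/h
At steady state, F × (Dose/τ) = Css × CL.
Dose = Css × CL × τ / F = 16.7 × 5.365 × 20.6 / 0.77 = 2397 mg

2400 mg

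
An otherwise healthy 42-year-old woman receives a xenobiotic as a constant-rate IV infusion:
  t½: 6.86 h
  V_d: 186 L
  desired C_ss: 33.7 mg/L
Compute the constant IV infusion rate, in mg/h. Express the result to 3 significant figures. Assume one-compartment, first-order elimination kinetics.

633 mg/h

k = ln2 / t½ = 0.693147 / 6.86 = 0.1010 h⁻¹
CL = k × Vd = 0.1010 × 186 = 18.79 L/h
At steady state, infusion rate R₀ = Css × CL = 33.7 × 18.79 = 633.2 mg/h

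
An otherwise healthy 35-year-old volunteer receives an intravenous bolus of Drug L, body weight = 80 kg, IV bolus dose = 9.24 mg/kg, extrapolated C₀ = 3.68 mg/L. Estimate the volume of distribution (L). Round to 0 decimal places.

Dose = 9.24 × 80 = 739.2 mg
Vd = Dose / C₀ = 739.2 / 3.68 = 200.9 L

201 L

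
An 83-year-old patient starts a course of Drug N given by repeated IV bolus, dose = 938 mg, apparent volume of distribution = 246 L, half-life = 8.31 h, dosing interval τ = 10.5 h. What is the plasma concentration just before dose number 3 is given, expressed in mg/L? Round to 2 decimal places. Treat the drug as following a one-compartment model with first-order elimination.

C₀ per dose = Dose / Vd = 938 / 246 = 3.813 mg/L
k = ln2 / t½ = 0.693147 / 8.31 = 0.08341 h⁻¹
Fraction remaining after one interval: r = e^(−kτ) = e^(−0.08341 × 10.5) = 0.4165
Before dose 3, 2 doses have been given (aged 1τ, 2τ).
C_trough = C₀ × (r + r²) = 3.813 × (0.4165 + 0.1735) = 2.250 mg/L

2.25 mg/L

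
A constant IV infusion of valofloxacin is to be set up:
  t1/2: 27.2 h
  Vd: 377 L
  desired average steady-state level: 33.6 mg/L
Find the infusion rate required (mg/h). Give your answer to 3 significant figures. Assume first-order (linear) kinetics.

323 mg/h

k = ln2 / t½ = 0.693147 / 27.2 = 0.02548 h⁻¹
CL = k × Vd = 0.02548 × 377 = 9.606 L/h
At steady state, infusion rate R₀ = Css × CL = 33.6 × 9.606 = 322.8 mg/h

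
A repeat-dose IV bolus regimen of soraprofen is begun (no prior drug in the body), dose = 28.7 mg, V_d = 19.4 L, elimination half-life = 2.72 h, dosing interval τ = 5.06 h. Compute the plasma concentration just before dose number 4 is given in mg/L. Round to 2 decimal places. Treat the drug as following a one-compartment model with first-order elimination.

C₀ per dose = Dose / Vd = 28.7 / 19.4 = 1.479 mg/L
k = ln2 / t½ = 0.693147 / 2.72 = 0.2548 h⁻¹
Fraction remaining after one interval: r = e^(−kτ) = e^(−0.2548 × 5.06) = 0.2755
Before dose 4, 3 doses have been given (aged 1τ, 2τ, 3τ).
C_trough = C₀ × (r + r² + … + r^3) = C₀ × r(1−r^3)/(1−r)
        = 1.479 × 0.2755 × (1 − 0.02091) / (1 − 0.2755) = 0.5506 mg/L

0.55 mg/L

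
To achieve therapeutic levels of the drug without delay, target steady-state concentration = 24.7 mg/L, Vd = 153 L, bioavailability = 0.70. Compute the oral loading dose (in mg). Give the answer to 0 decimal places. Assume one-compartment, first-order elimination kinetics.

5399 mg

LD = Css × Vd / F = 24.7 × 153 / 0.70 = 5399 mg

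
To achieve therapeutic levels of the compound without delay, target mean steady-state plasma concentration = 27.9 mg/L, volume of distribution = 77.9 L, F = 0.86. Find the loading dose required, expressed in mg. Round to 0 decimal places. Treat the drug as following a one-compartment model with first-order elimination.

LD = Css × Vd / F = 27.9 × 77.9 / 0.86 = 2527 mg

2527 mg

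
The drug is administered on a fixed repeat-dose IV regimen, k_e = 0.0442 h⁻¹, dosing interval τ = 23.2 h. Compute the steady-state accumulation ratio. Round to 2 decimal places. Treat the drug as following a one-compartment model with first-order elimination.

1.56

e^(−kτ) = e^(−0.04420 × 23.2) = 0.3586
Accumulation ratio R = 1 / (1 − e^(−kτ)) = 1 / (1 − 0.3586) = 1.559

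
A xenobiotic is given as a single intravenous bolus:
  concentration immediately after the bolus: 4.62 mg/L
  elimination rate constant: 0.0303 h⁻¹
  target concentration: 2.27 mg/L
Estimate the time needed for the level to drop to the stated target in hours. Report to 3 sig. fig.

23.5 h

t = ln(C₀ / C) / k = ln(4.620 / 2.27) / 0.03030
  = ln(2.035) / 0.03030 = 0.7105 / 0.03030 = 23.45 h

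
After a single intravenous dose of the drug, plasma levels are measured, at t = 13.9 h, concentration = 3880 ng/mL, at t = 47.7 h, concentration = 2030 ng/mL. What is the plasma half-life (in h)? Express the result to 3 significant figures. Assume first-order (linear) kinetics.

36.2 h

k = ln(C₁/C₂) / (t₂ − t₁) = ln(3880/2030) / (47.7 − 13.9)
  = 0.6478 / 33.80 = 0.01917 h⁻¹
t½ = ln2 / k = 0.693147 / 0.01917 = 36.16 h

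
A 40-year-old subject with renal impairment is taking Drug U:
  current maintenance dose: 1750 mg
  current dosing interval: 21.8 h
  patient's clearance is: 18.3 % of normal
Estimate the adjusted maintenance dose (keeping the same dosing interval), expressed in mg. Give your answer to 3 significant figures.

320 mg

To keep the same average steady-state level, dosing rate must scale with clearance.
CL ratio = 18.3 / 100 = 0.1830
New dose (same interval) = 1750 × 0.1830 = 320.3 mg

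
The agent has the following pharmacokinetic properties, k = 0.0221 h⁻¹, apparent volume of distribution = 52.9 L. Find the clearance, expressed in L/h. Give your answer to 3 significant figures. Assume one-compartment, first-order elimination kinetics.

CL = k × Vd = 0.0221 × 52.9 = 1.169 L/h

1.17 L/h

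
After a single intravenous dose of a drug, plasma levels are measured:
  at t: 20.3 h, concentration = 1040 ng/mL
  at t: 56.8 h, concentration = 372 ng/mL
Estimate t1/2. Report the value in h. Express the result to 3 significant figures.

24.6 h

k = ln(C₁/C₂) / (t₂ − t₁) = ln(1040/372) / (56.8 − 20.3)
  = 1.028 / 36.50 = 0.02816 h⁻¹
t½ = ln2 / k = 0.693147 / 0.02816 = 24.61 h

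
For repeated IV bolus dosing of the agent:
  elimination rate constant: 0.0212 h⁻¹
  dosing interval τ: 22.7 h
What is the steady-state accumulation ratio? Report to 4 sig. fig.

2.618

e^(−kτ) = e^(−0.02120 × 22.7) = 0.6180
Accumulation ratio R = 1 / (1 − e^(−kτ)) = 1 / (1 − 0.6180) = 2.618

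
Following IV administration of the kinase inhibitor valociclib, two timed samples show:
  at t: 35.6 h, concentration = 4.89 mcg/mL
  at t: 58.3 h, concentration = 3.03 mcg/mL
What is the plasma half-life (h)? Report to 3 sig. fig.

32.9 h

k = ln(C₁/C₂) / (t₂ − t₁) = ln(4.89/3.03) / (58.3 − 35.6)
  = 0.4786 / 22.70 = 0.02108 h⁻¹
t½ = ln2 / k = 0.693147 / 0.02108 = 32.88 h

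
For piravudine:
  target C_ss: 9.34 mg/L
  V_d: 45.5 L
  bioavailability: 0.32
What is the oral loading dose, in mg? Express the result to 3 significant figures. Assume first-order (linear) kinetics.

LD = Css × Vd / F = 9.34 × 45.5 / 0.32 = 1328 mg

1330 mg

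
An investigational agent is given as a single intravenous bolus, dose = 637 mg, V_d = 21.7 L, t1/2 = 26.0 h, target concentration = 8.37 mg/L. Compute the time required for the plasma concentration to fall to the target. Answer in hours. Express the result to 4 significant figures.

C₀ = Dose / Vd = 637.0 / 21.7 = 29.35 mg/L
k = ln2 / t½ = 0.693147 / 26.0 = 0.02666 h⁻¹
t = ln(C₀ / C) / k = ln(29.35 / 8.37) / 0.02666
  = ln(3.507) / 0.02666 = 1.255 / 0.02666 = 47.07 h

47.07 h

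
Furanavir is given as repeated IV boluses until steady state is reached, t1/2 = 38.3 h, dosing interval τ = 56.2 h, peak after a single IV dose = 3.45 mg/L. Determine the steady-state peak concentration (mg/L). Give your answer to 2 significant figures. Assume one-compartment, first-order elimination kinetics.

k = ln2 / t½ = 0.693147 / 38.3 = 0.01810 h⁻¹
e^(−kτ) = e^(−0.01810 × 56.2) = 0.3616
Accumulation ratio R = 1 / (1 − e^(−kτ)) = 1 / (1 − 0.3616) = 1.566
Steady-state peak = C₀ × R = 3.45 × 1.566 = 5.403 mg/L

5.4 mg/L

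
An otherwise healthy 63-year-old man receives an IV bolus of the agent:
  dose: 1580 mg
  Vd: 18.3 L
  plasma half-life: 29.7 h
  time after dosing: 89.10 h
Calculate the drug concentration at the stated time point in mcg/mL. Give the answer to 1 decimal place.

10.8 mcg/mL

C₀ = Dose / Vd = 1580 / 18.3 = 86.34 mg/L
k = ln2 / t½ = 0.693147 / 29.7 = 0.02334 h⁻¹
t / t½ = 89.10 / 29.7 = 3 half-lives
C = C₀ × (1/2)^3 = 86.34 × 0.1250 = 10.79 mg/L
(10.79 mg/L = 10.79 mcg/mL)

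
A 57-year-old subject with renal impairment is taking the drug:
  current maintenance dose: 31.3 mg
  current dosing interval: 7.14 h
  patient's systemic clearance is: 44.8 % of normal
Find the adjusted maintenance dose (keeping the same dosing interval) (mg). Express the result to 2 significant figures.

To keep the same average steady-state level, dosing rate must scale with clearance.
CL ratio = 44.8 / 100 = 0.4480
New dose (same interval) = 31.3 × 0.4480 = 14.02 mg

14 mg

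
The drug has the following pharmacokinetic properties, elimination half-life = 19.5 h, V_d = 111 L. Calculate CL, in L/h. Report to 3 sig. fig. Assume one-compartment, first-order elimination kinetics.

k = ln2 / t½ = 0.693147 / 19.5 = 0.03555 h⁻¹
CL = k × Vd = 0.03555 × 111 = 3.946 L/h

3.95 L/h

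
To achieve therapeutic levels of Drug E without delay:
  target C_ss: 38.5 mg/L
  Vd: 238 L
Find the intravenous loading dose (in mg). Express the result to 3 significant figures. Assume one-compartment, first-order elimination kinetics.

9160 mg

LD = Css × Vd = 38.5 × 238 = 9163 mg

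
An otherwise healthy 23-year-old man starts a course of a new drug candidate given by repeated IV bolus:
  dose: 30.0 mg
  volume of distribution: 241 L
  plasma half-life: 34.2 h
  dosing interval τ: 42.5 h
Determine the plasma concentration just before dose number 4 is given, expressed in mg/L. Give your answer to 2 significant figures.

C₀ per dose = Dose / Vd = 30.0 / 241 = 0.1245 mg/L
k = ln2 / t½ = 0.693147 / 34.2 = 0.02027 h⁻¹
Fraction remaining after one interval: r = e^(−kτ) = e^(−0.02027 × 42.5) = 0.4225
Before dose 4, 3 doses have been given (aged 1τ, 2τ, 3τ).
C_trough = C₀ × (r + r² + … + r^3) = C₀ × r(1−r^3)/(1−r)
        = 0.1245 × 0.4225 × (1 − 0.07542) / (1 − 0.4225) = 0.08421 mg/L

0.084 mg/L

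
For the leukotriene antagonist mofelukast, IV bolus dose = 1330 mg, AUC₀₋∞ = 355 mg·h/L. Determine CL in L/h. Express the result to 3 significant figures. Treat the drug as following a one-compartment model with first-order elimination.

CL = Dose / AUC = 1330 / 355 = 3.746 L/h

3.75 L/h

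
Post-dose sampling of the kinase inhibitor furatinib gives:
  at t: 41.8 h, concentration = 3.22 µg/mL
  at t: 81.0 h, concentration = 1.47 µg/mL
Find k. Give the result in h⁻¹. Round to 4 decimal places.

k = ln(C₁/C₂) / (t₂ − t₁) = ln(3.22/1.47) / (81.0 − 41.8)
  = 0.7841 / 39.20 = 0.02000 h⁻¹

0.0200 h⁻¹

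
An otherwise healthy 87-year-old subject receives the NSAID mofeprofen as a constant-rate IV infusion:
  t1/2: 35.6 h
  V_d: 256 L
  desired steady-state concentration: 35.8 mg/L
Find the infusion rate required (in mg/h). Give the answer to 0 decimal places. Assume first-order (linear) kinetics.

178 mg/h

k = ln2 / t½ = 0.693147 / 35.6 = 0.01947 h⁻¹
CL = k × Vd = 0.01947 × 256 = 4.984 L/h
At steady state, infusion rate R₀ = Css × CL = 35.8 × 4.984 = 178.4 mg/h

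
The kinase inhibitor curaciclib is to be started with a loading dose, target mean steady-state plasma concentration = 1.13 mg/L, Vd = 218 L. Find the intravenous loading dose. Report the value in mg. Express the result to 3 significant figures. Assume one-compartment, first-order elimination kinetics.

246 mg

LD = Css × Vd = 1.13 × 218 = 246.3 mg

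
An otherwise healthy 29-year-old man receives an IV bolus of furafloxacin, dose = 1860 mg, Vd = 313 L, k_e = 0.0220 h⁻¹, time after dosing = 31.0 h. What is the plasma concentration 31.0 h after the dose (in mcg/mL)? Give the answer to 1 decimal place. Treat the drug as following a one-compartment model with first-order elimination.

3.0 mcg/mL

C₀ = Dose / Vd = 1860 / 313 = 5.942 mg/L
C = C₀ · e^(−k·t) = 5.942 × e^(−0.02200 × 31.0)
  = 5.942 × 0.5056 = 3.004 mg/L
(3.004 mg/L = 3.004 mcg/mL)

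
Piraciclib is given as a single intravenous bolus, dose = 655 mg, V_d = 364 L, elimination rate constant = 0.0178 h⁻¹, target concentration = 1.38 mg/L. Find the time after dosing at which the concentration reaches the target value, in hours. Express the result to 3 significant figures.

C₀ = Dose / Vd = 655.0 / 364 = 1.799 mg/L
t = ln(C₀ / C) / k = ln(1.799 / 1.38) / 0.01780
  = ln(1.304) / 0.01780 = 0.2654 / 0.01780 = 14.91 h

14.9 h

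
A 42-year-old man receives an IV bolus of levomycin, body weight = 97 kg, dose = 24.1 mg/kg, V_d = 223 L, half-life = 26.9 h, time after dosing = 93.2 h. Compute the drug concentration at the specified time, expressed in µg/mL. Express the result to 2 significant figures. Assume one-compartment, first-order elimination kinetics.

0.95 µg/mL

Total dose = 24.1 × 97 = 2338 mg
C₀ = Dose / Vd = 2338 / 223 = 10.48 mg/L
k = ln2 / t½ = 0.693147 / 26.9 = 0.02577 h⁻¹
C = C₀ · e^(−k·t) = 10.48 × e^(−0.02577 × 93.2)
  = 10.48 × 0.09056 = 0.9491 mg/L
(0.9491 mg/L = 0.9491 µg/mL)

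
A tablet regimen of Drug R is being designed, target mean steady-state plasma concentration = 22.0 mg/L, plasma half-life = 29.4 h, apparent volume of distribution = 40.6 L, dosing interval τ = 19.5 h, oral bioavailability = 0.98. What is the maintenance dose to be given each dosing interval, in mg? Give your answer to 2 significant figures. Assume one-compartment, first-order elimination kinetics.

420 mg

k = ln2 / t½ = 0.693147 / 29.4 = 0.02358 h⁻¹
CL = k × Vd = 0.02358 × 40.6 = 0.9573 L/h
At steady state, F × (Dose/τ) = Css × CL.
Dose = Css × CL × τ / F = 22.0 × 0.9573 × 19.5 / 0.98 = 419.1 mg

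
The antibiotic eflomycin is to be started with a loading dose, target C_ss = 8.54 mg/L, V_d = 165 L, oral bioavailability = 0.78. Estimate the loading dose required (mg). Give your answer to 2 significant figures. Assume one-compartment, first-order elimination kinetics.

1800 mg

LD = Css × Vd / F = 8.54 × 165 / 0.78 = 1807 mg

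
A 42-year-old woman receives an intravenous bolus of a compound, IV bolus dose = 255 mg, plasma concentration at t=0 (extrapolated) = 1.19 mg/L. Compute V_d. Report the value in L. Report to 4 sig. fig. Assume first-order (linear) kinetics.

Vd = Dose / C₀ = 255.0 / 1.19 = 214.3 L

214.3 L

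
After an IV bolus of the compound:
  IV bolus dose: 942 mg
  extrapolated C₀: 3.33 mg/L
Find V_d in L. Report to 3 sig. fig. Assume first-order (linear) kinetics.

283 L

Vd = Dose / C₀ = 942.0 / 3.33 = 282.9 L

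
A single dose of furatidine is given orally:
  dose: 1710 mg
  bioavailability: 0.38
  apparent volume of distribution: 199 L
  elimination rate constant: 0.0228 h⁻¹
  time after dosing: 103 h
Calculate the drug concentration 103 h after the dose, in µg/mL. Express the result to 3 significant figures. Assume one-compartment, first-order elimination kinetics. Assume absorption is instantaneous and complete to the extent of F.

Amount reaching circulation = F × Dose = 0.38 × 1710 = 649.8 mg
C₀ = F·Dose / Vd = 649.8 / 199 = 3.265 mg/L
C = C₀ · e^(−k·t) = 3.265 × e^(−0.02280 × 103)
  = 3.265 × 0.09552 = 0.3119 mg/L
(0.3119 mg/L = 0.3119 µg/mL)

0.312 µg/mL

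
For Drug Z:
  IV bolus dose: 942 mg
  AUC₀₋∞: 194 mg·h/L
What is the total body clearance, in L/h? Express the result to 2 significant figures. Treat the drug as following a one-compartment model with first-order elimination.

4.9 L/h

CL = Dose / AUC = 942 / 194 = 4.856 L/h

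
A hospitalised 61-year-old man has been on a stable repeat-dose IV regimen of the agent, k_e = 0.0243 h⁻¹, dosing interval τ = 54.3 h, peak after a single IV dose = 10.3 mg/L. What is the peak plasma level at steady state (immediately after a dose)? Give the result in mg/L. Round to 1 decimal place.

e^(−kτ) = e^(−0.02430 × 54.3) = 0.2673
Accumulation ratio R = 1 / (1 − e^(−kτ)) = 1 / (1 − 0.2673) = 1.365
Steady-state peak = C₀ × R = 10.3 × 1.365 = 14.06 mg/L

14.1 mg/L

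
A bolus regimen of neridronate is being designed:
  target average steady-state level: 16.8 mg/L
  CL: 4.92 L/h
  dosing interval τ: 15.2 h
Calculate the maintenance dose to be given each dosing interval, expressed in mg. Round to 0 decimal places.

At steady state, Dose/τ = Css × CL.
Dose = Css × CL × τ = 16.8 × 4.920 × 15.2 = 1256 mg

1256 mg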